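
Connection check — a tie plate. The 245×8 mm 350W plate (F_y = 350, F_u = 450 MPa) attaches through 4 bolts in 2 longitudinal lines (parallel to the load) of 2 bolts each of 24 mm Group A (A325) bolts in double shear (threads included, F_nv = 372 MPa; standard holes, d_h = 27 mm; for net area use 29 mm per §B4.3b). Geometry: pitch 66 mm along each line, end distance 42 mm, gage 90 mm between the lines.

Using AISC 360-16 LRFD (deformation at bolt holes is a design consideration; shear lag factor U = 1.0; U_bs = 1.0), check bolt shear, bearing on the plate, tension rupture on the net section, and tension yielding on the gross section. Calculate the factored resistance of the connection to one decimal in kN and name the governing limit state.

Bolt shear: A_b = π(24)²/4 = 452.39 mm². φR_n = 0.75 × 372 × 452.39 × 4 × 2 = 1009.7 kN.
Bearing (8 mm plate, F_u = 450 MPa): end bolts L_c = 42 − 27/2 = 28.5, R_n = min(1.2×28.5×8×450, 2.4×24×8×450) = 123.12 kN/bolt; interior L_c = 66 − 27 = 39, R_n = 168.48 kN/bolt. φR_n = 0.75 × (2×123.12 + 2×168.48) = 437.4 kN.
Tension rupture (net): A_n = (245 − 2×29)×8 = 1496 mm² (U = 1.0, A_e = A_n). φR_n = 0.75 × 450 × 1496 = 504.9 kN.
Tension yield (gross): A_g = 245×8 = 1960 mm². φR_n = 0.90 × 350 × 1960 = 617.4 kN.
Governing: min(1009.7, 437.4, 504.9, 617.4) = 437.4 kN → bearing.

437.4 kN (bearing governs)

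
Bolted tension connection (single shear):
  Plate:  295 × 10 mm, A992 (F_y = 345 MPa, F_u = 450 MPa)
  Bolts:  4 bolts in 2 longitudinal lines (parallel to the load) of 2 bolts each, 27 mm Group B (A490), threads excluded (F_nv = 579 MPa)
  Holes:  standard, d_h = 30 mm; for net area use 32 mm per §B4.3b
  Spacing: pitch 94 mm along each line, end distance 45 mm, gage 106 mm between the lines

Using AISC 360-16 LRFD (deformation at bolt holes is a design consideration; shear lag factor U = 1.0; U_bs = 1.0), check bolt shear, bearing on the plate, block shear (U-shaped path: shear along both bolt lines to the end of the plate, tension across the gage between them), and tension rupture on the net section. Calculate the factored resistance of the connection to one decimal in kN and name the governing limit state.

Bolt shear: A_b = π(27)²/4 = 572.56 mm². φR_n = 0.75 × 579 × 572.56 × 4 × 1 = 994.5 kN.
Bearing (10 mm plate, F_u = 450 MPa): end bolts L_c = 45 − 30/2 = 30, R_n = min(1.2×30×10×450, 2.4×27×10×450) = 162 kN/bolt; interior L_c = 94 − 30 = 64, R_n = 291.6 kN/bolt. φR_n = 0.75 × (2×162 + 2×291.6) = 680.4 kN.
Block shear: shear path 2×[45+1×94] = 2×139 mm, A_gv = 2780, A_nv = 2×(139 − 1.5×32)×10 = 1820 mm²; tension across gage: (106 − 1×32)×10 = 740 mm². R_n = min(0.6×450×1820, 0.6×345×2780) + 1.0×450×740 = min(491.4, 575.46) + 333 = 824.4 kN. φR_n = 0.75 × 824.4 = 618.3 kN.
Tension rupture (net): A_n = (295 − 2×32)×10 = 2310 mm² (U = 1.0, A_e = A_n). φR_n = 0.75 × 450 × 2310 = 779.6 kN.
Governing: min(994.5, 680.4, 618.3, 779.6) = 618.3 kN → block shear.

618.3 kN (block shear governs)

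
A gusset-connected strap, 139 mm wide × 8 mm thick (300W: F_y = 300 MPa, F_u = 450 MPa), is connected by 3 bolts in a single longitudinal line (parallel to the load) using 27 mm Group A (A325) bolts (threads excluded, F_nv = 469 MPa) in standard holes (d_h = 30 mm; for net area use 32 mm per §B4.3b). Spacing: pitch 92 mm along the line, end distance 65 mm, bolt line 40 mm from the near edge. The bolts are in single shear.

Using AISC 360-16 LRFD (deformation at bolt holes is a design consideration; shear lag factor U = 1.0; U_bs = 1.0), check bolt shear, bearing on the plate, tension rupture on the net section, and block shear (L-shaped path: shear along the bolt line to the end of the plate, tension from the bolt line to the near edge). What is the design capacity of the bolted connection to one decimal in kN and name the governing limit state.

Bolt shear: A_b = π(27)²/4 = 572.56 mm². φR_n = 0.75 × 469 × 572.56 × 3 × 1 = 604.2 kN.
Bearing (8 mm plate, F_u = 450 MPa): end bolts L_c = 65 − 30/2 = 50, R_n = min(1.2×50×8×450, 2.4×27×8×450) = 216 kN/bolt; interior L_c = 92 − 30 = 62, R_n = 233.28 kN/bolt. φR_n = 0.75 × (1×216 + 2×233.28) = 511.9 kN.
Tension rupture (net): A_n = (139 − 1×32)×8 = 856 mm² (U = 1.0, A_e = A_n). φR_n = 0.75 × 450 × 856 = 288.9 kN.
Block shear: shear path 1×[65+2×92] = 1×249 mm, A_gv = 1992, A_nv = 1×(249 − 2.5×32)×8 = 1352 mm²; tension to near edge: (40 − 0.5×32)×8 = 192 mm². R_n = min(0.6×450×1352, 0.6×300×1992) + 1.0×450×192 = min(365.04, 358.56) + 86.4 = 444.96 kN. φR_n = 0.75 × 444.96 = 333.7 kN.
Governing: min(604.2, 511.9, 288.9, 333.7) = 288.9 kN → net-section rupture.

288.9 kN (net-section rupture governs)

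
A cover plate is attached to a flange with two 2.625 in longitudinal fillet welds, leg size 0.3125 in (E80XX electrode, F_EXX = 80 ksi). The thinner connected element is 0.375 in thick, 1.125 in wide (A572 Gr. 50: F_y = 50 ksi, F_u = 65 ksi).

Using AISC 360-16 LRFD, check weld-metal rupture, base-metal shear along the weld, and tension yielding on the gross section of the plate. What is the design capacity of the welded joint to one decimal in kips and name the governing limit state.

19.0 kips (gross-section yield governs)

Weld metal: throat = 0.707×0.3125 = 0.22094 in, L = 2×2.625 = 5.25 in. φR_n = 0.75 × 0.6 × 80 × 0.22094 × 5.25 = 41.8 kips.
Base metal shear (0.375 in plate): yield φR_n = 1.0×0.6×50×0.375×5.25 = 59.1 kips; rupture φR_n = 0.75×0.6×65×0.375×5.25 = 57.6 kips; take 57.6 kips (rupture).
Tension yield (gross): A_g = 1.125×0.375 = 0.42188 in². φR_n = 0.90 × 50 × 0.42188 = 19.0 kips.
Governing: min(41.8, 57.6, 19.0) = 19.0 kips → gross-section yield.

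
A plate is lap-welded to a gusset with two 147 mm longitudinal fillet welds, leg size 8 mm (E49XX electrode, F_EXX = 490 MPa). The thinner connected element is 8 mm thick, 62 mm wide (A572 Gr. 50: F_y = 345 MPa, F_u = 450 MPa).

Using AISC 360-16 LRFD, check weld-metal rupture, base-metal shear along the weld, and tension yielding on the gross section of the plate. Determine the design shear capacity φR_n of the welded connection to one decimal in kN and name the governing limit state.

Weld metal: throat = 0.707×8 = 5.656 mm, L = 2×147 = 294 mm. φR_n = 0.75 × 0.6 × 490 × 5.656 × 294 = 366.7 kN.
Base metal shear (8 mm plate): yield φR_n = 1.0×0.6×345×8×294 = 486.9 kN; rupture φR_n = 0.75×0.6×450×8×294 = 476.3 kN; take 476.3 kN (rupture).
Tension yield (gross): A_g = 62×8 = 496 mm². φR_n = 0.90 × 345 × 496 = 154.0 kN.
Governing: min(366.7, 476.3, 154.0) = 154.0 kN → gross-section yield.

154.0 kN (gross-section yield governs)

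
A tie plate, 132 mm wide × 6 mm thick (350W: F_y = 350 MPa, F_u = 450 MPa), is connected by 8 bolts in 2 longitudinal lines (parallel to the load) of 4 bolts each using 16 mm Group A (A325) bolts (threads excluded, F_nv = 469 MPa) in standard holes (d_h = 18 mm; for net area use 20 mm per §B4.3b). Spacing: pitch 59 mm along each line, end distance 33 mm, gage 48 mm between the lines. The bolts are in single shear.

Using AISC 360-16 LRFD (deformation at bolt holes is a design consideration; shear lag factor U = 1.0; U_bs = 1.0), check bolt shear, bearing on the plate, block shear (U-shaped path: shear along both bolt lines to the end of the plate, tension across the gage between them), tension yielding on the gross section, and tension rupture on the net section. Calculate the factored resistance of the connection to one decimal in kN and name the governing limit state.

186.3 kN (net-section rupture governs)

Bolt shear: A_b = π(16)²/4 = 201.06 mm². φR_n = 0.75 × 469 × 201.06 × 8 × 1 = 565.8 kN.
Bearing (6 mm plate, F_u = 450 MPa): end bolts L_c = 33 − 18/2 = 24, R_n = min(1.2×24×6×450, 2.4×16×6×450) = 77.76 kN/bolt; interior L_c = 59 − 18 = 41, R_n = 103.68 kN/bolt. φR_n = 0.75 × (2×77.76 + 6×103.68) = 583.2 kN.
Block shear: shear path 2×[33+3×59] = 2×210 mm, A_gv = 2520, A_nv = 2×(210 − 3.5×20)×6 = 1680 mm²; tension across gage: (48 − 1×20)×6 = 168 mm². R_n = min(0.6×450×1680, 0.6×350×2520) + 1.0×450×168 = min(453.6, 529.2) + 75.6 = 529.2 kN. φR_n = 0.75 × 529.2 = 396.9 kN.
Tension yield (gross): A_g = 132×6 = 792 mm². φR_n = 0.90 × 350 × 792 = 249.5 kN.
Tension rupture (net): A_n = (132 − 2×20)×6 = 552 mm² (U = 1.0, A_e = A_n). φR_n = 0.75 × 450 × 552 = 186.3 kN.
Governing: min(565.8, 583.2, 396.9, 249.5, 186.3) = 186.3 kN → net-section rupture.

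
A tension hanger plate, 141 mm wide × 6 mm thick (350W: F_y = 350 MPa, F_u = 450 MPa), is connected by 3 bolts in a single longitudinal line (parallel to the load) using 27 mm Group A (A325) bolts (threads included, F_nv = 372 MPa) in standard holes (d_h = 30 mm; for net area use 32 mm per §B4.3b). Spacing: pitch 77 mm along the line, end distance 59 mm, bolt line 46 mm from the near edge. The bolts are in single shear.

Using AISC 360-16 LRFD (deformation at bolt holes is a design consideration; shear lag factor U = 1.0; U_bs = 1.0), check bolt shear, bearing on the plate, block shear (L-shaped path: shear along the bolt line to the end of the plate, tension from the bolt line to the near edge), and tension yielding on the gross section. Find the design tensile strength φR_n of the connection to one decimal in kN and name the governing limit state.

Bolt shear: A_b = π(27)²/4 = 572.56 mm². φR_n = 0.75 × 372 × 572.56 × 3 × 1 = 479.2 kN.
Bearing (6 mm plate, F_u = 450 MPa): end bolts L_c = 59 − 30/2 = 44, R_n = min(1.2×44×6×450, 2.4×27×6×450) = 142.56 kN/bolt; interior L_c = 77 − 30 = 47, R_n = 152.28 kN/bolt. φR_n = 0.75 × (1×142.56 + 2×152.28) = 335.3 kN.
Block shear: shear path 1×[59+2×77] = 1×213 mm, A_gv = 1278, A_nv = 1×(213 − 2.5×32)×6 = 798 mm²; tension to near edge: (46 − 0.5×32)×6 = 180 mm². R_n = min(0.6×450×798, 0.6×350×1278) + 1.0×450×180 = min(215.46, 268.38) + 81 = 296.46 kN. φR_n = 0.75 × 296.46 = 222.3 kN.
Tension yield (gross): A_g = 141×6 = 846 mm². φR_n = 0.90 × 350 × 846 = 266.5 kN.
Governing: min(479.2, 335.3, 222.3, 266.5) = 222.3 kN → block shear.

222.3 kN (block shear governs)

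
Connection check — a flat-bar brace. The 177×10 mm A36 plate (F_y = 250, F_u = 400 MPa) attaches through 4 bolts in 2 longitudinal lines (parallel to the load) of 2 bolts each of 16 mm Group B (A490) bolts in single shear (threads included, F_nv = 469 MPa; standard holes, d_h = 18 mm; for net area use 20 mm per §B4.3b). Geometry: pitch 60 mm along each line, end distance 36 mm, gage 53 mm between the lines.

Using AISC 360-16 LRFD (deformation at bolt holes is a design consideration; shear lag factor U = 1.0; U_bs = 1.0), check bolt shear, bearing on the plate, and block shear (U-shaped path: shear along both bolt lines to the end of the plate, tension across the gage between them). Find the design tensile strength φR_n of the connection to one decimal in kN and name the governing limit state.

Bolt shear: A_b = π(16)²/4 = 201.06 mm². φR_n = 0.75 × 469 × 201.06 × 4 × 1 = 282.9 kN.
Bearing (10 mm plate, F_u = 400 MPa): end bolts L_c = 36 − 18/2 = 27, R_n = min(1.2×27×10×400, 2.4×16×10×400) = 129.6 kN/bolt; interior L_c = 60 − 18 = 42, R_n = 153.6 kN/bolt. φR_n = 0.75 × (2×129.6 + 2×153.6) = 424.8 kN.
Block shear: shear path 2×[36+1×60] = 2×96 mm, A_gv = 1920, A_nv = 2×(96 − 1.5×20)×10 = 1320 mm²; tension across gage: (53 − 1×20)×10 = 330 mm². R_n = min(0.6×400×1320, 0.6×250×1920) + 1.0×400×330 = min(316.8, 288) + 132 = 420 kN. φR_n = 0.75 × 420 = 315.0 kN.
Governing: min(282.9, 424.8, 315.0) = 282.9 kN → bolt shear.

282.9 kN (bolt shear governs)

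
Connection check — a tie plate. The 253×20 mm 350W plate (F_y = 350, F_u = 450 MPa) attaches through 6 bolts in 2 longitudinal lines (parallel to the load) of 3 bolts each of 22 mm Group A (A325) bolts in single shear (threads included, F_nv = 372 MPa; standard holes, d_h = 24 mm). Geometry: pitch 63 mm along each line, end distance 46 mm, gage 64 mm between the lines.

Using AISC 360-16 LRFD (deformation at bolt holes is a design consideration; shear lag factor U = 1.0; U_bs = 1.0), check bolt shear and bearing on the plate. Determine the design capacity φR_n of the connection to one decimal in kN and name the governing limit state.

Bolt shear: A_b = π(22)²/4 = 380.13 mm². φR_n = 0.75 × 372 × 380.13 × 6 × 1 = 636.3 kN.
Bearing (20 mm plate, F_u = 450 MPa): end bolts L_c = 46 − 24/2 = 34, R_n = min(1.2×34×20×450, 2.4×22×20×450) = 367.2 kN/bolt; interior L_c = 63 − 24 = 39, R_n = 421.2 kN/bolt. φR_n = 0.75 × (2×367.2 + 4×421.2) = 1814.4 kN.
Governing: min(636.3, 1814.4) = 636.3 kN → bolt shear.

636.3 kN (bolt shear governs)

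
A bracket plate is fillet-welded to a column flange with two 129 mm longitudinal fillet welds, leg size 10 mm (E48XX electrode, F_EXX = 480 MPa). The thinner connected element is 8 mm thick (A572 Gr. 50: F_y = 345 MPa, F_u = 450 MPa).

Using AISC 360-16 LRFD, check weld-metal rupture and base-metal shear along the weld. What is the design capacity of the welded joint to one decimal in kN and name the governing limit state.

Weld metal: throat = 0.707×10 = 7.07 mm, L = 2×129 = 258 mm. φR_n = 0.75 × 0.6 × 480 × 7.07 × 258 = 394.0 kN.
Base metal shear (8 mm plate): yield φR_n = 1.0×0.6×345×8×258 = 427.2 kN; rupture φR_n = 0.75×0.6×450×8×258 = 418.0 kN; take 418.0 kN (rupture).
Governing: min(394.0, 418.0) = 394.0 kN → weld metal.

394.0 kN (weld metal governs)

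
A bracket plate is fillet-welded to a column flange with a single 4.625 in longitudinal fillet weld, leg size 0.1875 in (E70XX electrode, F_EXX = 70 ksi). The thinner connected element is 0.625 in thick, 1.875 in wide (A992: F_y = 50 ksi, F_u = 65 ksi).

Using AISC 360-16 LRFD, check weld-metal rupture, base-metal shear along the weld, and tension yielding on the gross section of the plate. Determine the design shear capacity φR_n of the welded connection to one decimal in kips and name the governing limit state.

19.3 kips (weld metal governs)

Weld metal: throat = 0.707×0.1875 = 0.13256 in, L = 4.625 in. φR_n = 0.75 × 0.6 × 70 × 0.13256 × 4.625 = 19.3 kips.
Base metal shear (0.625 in plate): yield φR_n = 1.0×0.6×50×0.625×4.625 = 86.7 kips; rupture φR_n = 0.75×0.6×65×0.625×4.625 = 84.6 kips; take 84.6 kips (rupture).
Tension yield (gross): A_g = 1.875×0.625 = 1.1719 in². φR_n = 0.90 × 50 × 1.1719 = 52.7 kips.
Governing: min(19.3, 84.6, 52.7) = 19.3 kips → weld metal.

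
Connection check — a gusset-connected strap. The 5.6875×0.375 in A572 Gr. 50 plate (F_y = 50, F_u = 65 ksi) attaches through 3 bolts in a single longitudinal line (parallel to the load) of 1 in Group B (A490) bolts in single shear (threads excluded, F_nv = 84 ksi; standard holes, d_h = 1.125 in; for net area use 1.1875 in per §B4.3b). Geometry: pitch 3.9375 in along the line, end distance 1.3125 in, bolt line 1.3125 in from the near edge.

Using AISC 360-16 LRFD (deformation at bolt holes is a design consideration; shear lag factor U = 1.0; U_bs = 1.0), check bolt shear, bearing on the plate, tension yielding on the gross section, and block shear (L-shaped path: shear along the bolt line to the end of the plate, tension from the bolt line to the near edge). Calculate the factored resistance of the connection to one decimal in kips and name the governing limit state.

Bolt shear: A_b = π(1)²/4 = 0.7854 in². φR_n = 0.75 × 84 × 0.7854 × 3 × 1 = 148.4 kips.
Bearing (0.375 in plate, F_u = 65 ksi): end bolts L_c = 1.3125 − 1.125/2 = 0.75, R_n = min(1.2×0.75×0.375×65, 2.4×1×0.375×65) = 21.938 kips/bolt; interior L_c = 3.9375 − 1.125 = 2.8125, R_n = 58.5 kips/bolt. φR_n = 0.75 × (1×21.938 + 2×58.5) = 104.2 kips.
Tension yield (gross): A_g = 5.6875×0.375 = 2.1328 in². φR_n = 0.90 × 50 × 2.1328 = 96.0 kips.
Block shear: shear path 1×[1.3125+2×3.9375] = 1×9.1875 in, A_gv = 3.4453, A_nv = 1×(9.1875 − 2.5×1.1875)×0.375 = 2.332 in²; tension to near edge: (1.3125 − 0.5×1.1875)×0.375 = 0.26953 in². R_n = min(0.6×65×2.332, 0.6×50×3.4453) + 1.0×65×0.26953 = min(90.948, 103.36) + 17.519 = 108.47 kips. φR_n = 0.75 × 108.47 = 81.4 kips.
Governing: min(148.4, 104.2, 96.0, 81.4) = 81.4 kips → block shear.

81.4 kips (block shear governs)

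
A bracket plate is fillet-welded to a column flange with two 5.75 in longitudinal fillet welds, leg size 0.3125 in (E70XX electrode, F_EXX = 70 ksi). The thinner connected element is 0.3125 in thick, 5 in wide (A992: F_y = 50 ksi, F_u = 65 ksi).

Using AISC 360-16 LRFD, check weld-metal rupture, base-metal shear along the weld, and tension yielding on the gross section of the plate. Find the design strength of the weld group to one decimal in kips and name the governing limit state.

Weld metal: throat = 0.707×0.3125 = 0.22094 in, L = 2×5.75 = 11.5 in. φR_n = 0.75 × 0.6 × 70 × 0.22094 × 11.5 = 80.0 kips.
Base metal shear (0.3125 in plate): yield φR_n = 1.0×0.6×50×0.3125×11.5 = 107.8 kips; rupture φR_n = 0.75×0.6×65×0.3125×11.5 = 105.1 kips; take 105.1 kips (rupture).
Tension yield (gross): A_g = 5×0.3125 = 1.5625 in². φR_n = 0.90 × 50 × 1.5625 = 70.3 kips.
Governing: min(80.0, 105.1, 70.3) = 70.3 kips → gross-section yield.

70.3 kips (gross-section yield governs)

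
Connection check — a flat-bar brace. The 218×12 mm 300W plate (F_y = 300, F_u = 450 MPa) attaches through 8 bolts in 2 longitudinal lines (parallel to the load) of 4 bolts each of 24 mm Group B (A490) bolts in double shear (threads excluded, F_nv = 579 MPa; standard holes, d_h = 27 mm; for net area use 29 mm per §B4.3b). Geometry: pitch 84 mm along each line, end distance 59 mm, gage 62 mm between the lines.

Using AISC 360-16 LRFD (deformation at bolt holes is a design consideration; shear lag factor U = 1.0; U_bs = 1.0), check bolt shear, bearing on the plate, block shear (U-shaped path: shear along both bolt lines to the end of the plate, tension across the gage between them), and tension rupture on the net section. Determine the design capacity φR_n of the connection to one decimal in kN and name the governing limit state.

648.0 kN (net-section rupture governs)

Bolt shear: A_b = π(24)²/4 = 452.39 mm². φR_n = 0.75 × 579 × 452.39 × 8 × 2 = 3143.2 kN.
Bearing (12 mm plate, F_u = 450 MPa): end bolts L_c = 59 − 27/2 = 45.5, R_n = min(1.2×45.5×12×450, 2.4×24×12×450) = 294.84 kN/bolt; interior L_c = 84 − 27 = 57, R_n = 311.04 kN/bolt. φR_n = 0.75 × (2×294.84 + 6×311.04) = 1841.9 kN.
Block shear: shear path 2×[59+3×84] = 2×311 mm, A_gv = 7464, A_nv = 2×(311 − 3.5×29)×12 = 5028 mm²; tension across gage: (62 − 1×29)×12 = 396 mm². R_n = min(0.6×450×5028, 0.6×300×7464) + 1.0×450×396 = min(1357.6, 1343.5) + 178.2 = 1521.7 kN. φR_n = 0.75 × 1521.7 = 1141.3 kN.
Tension rupture (net): A_n = (218 − 2×29)×12 = 1920 mm² (U = 1.0, A_e = A_n). φR_n = 0.75 × 450 × 1920 = 648.0 kN.
Governing: min(3143.2, 1841.9, 1141.3, 648.0) = 648.0 kN → net-section rupture.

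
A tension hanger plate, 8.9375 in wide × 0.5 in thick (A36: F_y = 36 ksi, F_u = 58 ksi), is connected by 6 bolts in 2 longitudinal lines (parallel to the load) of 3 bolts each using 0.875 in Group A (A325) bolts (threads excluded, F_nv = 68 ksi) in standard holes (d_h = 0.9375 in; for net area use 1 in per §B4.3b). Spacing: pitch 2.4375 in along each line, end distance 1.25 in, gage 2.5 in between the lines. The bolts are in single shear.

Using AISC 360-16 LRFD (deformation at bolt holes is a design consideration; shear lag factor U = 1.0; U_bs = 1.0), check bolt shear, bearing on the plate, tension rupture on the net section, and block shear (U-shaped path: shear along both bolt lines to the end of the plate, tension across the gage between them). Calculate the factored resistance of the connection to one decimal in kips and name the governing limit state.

127.2 kips (block shear governs)

Bolt shear: A_b = π(0.875)²/4 = 0.60132 in². φR_n = 0.75 × 68 × 0.60132 × 6 × 1 = 184.0 kips.
Bearing (0.5 in plate, F_u = 58 ksi): end bolts L_c = 1.25 − 0.9375/2 = 0.78125, R_n = min(1.2×0.78125×0.5×58, 2.4×0.875×0.5×58) = 27.188 kips/bolt; interior L_c = 2.4375 − 0.9375 = 1.5, R_n = 52.2 kips/bolt. φR_n = 0.75 × (2×27.188 + 4×52.2) = 197.4 kips.
Tension rupture (net): A_n = (8.9375 − 2×1)×0.5 = 3.4688 in² (U = 1.0, A_e = A_n). φR_n = 0.75 × 58 × 3.4688 = 150.9 kips.
Block shear: shear path 2×[1.25+2×2.4375] = 2×6.125 in, A_gv = 6.125, A_nv = 2×(6.125 − 2.5×1)×0.5 = 3.625 in²; tension across gage: (2.5 − 1×1)×0.5 = 0.75 in². R_n = min(0.6×58×3.625, 0.6×36×6.125) + 1.0×58×0.75 = min(126.15, 132.3) + 43.5 = 169.65 kips. φR_n = 0.75 × 169.65 = 127.2 kips.
Governing: min(184.0, 197.4, 150.9, 127.2) = 127.2 kips → block shear.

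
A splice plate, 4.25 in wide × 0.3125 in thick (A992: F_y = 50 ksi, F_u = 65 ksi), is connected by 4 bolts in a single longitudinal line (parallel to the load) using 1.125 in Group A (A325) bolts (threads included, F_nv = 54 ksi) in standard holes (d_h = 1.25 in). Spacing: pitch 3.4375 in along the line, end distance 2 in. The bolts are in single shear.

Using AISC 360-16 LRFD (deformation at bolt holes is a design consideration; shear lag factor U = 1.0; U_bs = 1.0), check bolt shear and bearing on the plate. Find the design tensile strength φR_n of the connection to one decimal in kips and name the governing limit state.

145.1 kips (bearing governs)

Bolt shear: A_b = π(1.125)²/4 = 0.99402 in². φR_n = 0.75 × 54 × 0.99402 × 4 × 1 = 161.0 kips.
Bearing (0.3125 in plate, F_u = 65 ksi): end bolts L_c = 2 − 1.25/2 = 1.375, R_n = min(1.2×1.375×0.3125×65, 2.4×1.125×0.3125×65) = 33.516 kips/bolt; interior L_c = 3.4375 − 1.25 = 2.1875, R_n = 53.32 kips/bolt. φR_n = 0.75 × (1×33.516 + 3×53.32) = 145.1 kips.
Governing: min(161.0, 145.1) = 145.1 kips → bearing.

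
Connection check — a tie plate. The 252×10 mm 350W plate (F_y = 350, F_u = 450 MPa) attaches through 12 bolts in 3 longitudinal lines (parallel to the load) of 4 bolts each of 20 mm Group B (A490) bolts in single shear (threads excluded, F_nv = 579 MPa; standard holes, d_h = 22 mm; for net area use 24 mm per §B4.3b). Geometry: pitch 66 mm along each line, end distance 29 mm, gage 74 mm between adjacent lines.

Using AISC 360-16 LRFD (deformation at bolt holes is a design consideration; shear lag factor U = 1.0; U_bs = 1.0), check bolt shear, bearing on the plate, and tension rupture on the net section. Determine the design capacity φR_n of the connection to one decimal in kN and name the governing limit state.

607.5 kN (net-section rupture governs)

Bolt shear: A_b = π(20)²/4 = 314.16 mm². φR_n = 0.75 × 579 × 314.16 × 12 × 1 = 1637.1 kN.
Bearing (10 mm plate, F_u = 450 MPa): end bolts L_c = 29 − 22/2 = 18, R_n = min(1.2×18×10×450, 2.4×20×10×450) = 97.2 kN/bolt; interior L_c = 66 − 22 = 44, R_n = 216 kN/bolt. φR_n = 0.75 × (3×97.2 + 9×216) = 1676.7 kN.
Tension rupture (net): A_n = (252 − 3×24)×10 = 1800 mm² (U = 1.0, A_e = A_n). φR_n = 0.75 × 450 × 1800 = 607.5 kN.
Governing: min(1637.1, 1676.7, 607.5) = 607.5 kN → net-section rupture.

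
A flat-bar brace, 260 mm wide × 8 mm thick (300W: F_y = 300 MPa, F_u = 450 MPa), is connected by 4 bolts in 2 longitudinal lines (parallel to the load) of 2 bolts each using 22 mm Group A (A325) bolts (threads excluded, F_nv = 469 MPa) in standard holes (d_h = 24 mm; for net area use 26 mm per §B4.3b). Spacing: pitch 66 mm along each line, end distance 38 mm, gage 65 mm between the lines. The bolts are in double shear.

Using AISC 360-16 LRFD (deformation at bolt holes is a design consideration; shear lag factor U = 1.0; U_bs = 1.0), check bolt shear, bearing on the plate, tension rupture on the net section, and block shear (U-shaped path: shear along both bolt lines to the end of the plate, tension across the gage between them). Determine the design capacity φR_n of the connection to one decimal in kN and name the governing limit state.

315.9 kN (block shear governs)

Bolt shear: A_b = π(22)²/4 = 380.13 mm². φR_n = 0.75 × 469 × 380.13 × 4 × 2 = 1069.7 kN.
Bearing (8 mm plate, F_u = 450 MPa): end bolts L_c = 38 − 24/2 = 26, R_n = min(1.2×26×8×450, 2.4×22×8×450) = 112.32 kN/bolt; interior L_c = 66 − 24 = 42, R_n = 181.44 kN/bolt. φR_n = 0.75 × (2×112.32 + 2×181.44) = 440.6 kN.
Tension rupture (net): A_n = (260 − 2×26)×8 = 1664 mm² (U = 1.0, A_e = A_n). φR_n = 0.75 × 450 × 1664 = 561.6 kN.
Block shear: shear path 2×[38+1×66] = 2×104 mm, A_gv = 1664, A_nv = 2×(104 − 1.5×26)×8 = 1040 mm²; tension across gage: (65 − 1×26)×8 = 312 mm². R_n = min(0.6×450×1040, 0.6×300×1664) + 1.0×450×312 = min(280.8, 299.52) + 140.4 = 421.2 kN. φR_n = 0.75 × 421.2 = 315.9 kN.
Governing: min(1069.7, 440.6, 561.6, 315.9) = 315.9 kN → block shear.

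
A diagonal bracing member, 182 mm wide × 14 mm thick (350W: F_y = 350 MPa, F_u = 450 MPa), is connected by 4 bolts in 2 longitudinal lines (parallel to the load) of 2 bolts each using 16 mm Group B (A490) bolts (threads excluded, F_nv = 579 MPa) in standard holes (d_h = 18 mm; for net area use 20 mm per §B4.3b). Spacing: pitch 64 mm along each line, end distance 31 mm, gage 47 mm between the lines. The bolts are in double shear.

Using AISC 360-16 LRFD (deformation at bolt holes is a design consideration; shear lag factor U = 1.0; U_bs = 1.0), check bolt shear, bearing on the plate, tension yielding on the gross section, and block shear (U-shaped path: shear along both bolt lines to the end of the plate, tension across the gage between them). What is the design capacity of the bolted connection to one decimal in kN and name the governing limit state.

Bolt shear: A_b = π(16)²/4 = 201.06 mm². φR_n = 0.75 × 579 × 201.06 × 4 × 2 = 698.5 kN.
Bearing (14 mm plate, F_u = 450 MPa): end bolts L_c = 31 − 18/2 = 22, R_n = min(1.2×22×14×450, 2.4×16×14×450) = 166.32 kN/bolt; interior L_c = 64 − 18 = 46, R_n = 241.92 kN/bolt. φR_n = 0.75 × (2×166.32 + 2×241.92) = 612.4 kN.
Tension yield (gross): A_g = 182×14 = 2548 mm². φR_n = 0.90 × 350 × 2548 = 802.6 kN.
Block shear: shear path 2×[31+1×64] = 2×95 mm, A_gv = 2660, A_nv = 2×(95 − 1.5×20)×14 = 1820 mm²; tension across gage: (47 − 1×20)×14 = 378 mm². R_n = min(0.6×450×1820, 0.6×350×2660) + 1.0×450×378 = min(491.4, 558.6) + 170.1 = 661.5 kN. φR_n = 0.75 × 661.5 = 496.1 kN.
Governing: min(698.5, 612.4, 802.6, 496.1) = 496.1 kN → block shear.

496.1 kN (block shear governs)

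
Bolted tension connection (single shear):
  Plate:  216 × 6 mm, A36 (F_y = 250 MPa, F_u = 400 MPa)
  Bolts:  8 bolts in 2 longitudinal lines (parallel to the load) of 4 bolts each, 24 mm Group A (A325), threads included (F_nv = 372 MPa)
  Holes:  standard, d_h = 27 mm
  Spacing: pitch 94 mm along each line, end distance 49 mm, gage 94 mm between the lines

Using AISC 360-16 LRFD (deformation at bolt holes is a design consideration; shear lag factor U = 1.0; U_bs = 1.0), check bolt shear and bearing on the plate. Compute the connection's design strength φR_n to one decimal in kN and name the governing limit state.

775.4 kN (bearing governs)

Bolt shear: A_b = π(24)²/4 = 452.39 mm². φR_n = 0.75 × 372 × 452.39 × 8 × 1 = 1009.7 kN.
Bearing (6 mm plate, F_u = 400 MPa): end bolts L_c = 49 − 27/2 = 35.5, R_n = min(1.2×35.5×6×400, 2.4×24×6×400) = 102.24 kN/bolt; interior L_c = 94 − 27 = 67, R_n = 138.24 kN/bolt. φR_n = 0.75 × (2×102.24 + 6×138.24) = 775.4 kN.
Governing: min(1009.7, 775.4) = 775.4 kN → bearing.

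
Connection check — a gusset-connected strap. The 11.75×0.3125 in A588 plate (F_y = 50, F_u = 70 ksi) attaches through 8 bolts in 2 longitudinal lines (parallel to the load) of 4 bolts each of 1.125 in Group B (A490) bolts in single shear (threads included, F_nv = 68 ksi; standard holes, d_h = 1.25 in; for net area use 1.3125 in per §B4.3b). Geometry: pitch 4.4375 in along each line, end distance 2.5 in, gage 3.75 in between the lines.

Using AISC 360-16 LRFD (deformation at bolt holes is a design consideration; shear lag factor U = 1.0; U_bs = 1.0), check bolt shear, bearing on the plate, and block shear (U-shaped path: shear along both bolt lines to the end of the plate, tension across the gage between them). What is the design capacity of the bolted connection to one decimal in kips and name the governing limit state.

260.9 kips (block shear governs)

Bolt shear: A_b = π(1.125)²/4 = 0.99402 in². φR_n = 0.75 × 68 × 0.99402 × 8 × 1 = 405.6 kips.
Bearing (0.3125 in plate, F_u = 70 ksi): end bolts L_c = 2.5 − 1.25/2 = 1.875, R_n = min(1.2×1.875×0.3125×70, 2.4×1.125×0.3125×70) = 49.219 kips/bolt; interior L_c = 4.4375 − 1.25 = 3.1875, R_n = 59.063 kips/bolt. φR_n = 0.75 × (2×49.219 + 6×59.063) = 339.6 kips.
Block shear: shear path 2×[2.5+3×4.4375] = 2×15.8125 in, A_gv = 9.8828, A_nv = 2×(15.8125 − 3.5×1.3125)×0.3125 = 7.0117 in²; tension across gage: (3.75 − 1×1.3125)×0.3125 = 0.76172 in². R_n = min(0.6×70×7.0117, 0.6×50×9.8828) + 1.0×70×0.76172 = min(294.49, 296.48) + 53.32 = 347.81 kips. φR_n = 0.75 × 347.81 = 260.9 kips.
Governing: min(405.6, 339.6, 260.9) = 260.9 kips → block shear.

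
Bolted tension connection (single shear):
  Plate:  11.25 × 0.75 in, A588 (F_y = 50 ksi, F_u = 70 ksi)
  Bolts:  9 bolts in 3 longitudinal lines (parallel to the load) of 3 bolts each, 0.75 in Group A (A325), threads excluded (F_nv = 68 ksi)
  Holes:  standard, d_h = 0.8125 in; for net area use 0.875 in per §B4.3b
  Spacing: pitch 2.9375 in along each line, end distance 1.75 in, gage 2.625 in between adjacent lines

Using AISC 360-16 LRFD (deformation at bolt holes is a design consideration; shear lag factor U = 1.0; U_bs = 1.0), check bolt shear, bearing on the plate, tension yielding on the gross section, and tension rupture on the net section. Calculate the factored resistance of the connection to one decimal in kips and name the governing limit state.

202.8 kips (bolt shear governs)

Bolt shear: A_b = π(0.75)²/4 = 0.44179 in². φR_n = 0.75 × 68 × 0.44179 × 9 × 1 = 202.8 kips.
Bearing (0.75 in plate, F_u = 70 ksi): end bolts L_c = 1.75 − 0.8125/2 = 1.34375, R_n = min(1.2×1.34375×0.75×70, 2.4×0.75×0.75×70) = 84.656 kips/bolt; interior L_c = 2.9375 − 0.8125 = 2.125, R_n = 94.5 kips/bolt. φR_n = 0.75 × (3×84.656 + 6×94.5) = 615.7 kips.
Tension yield (gross): A_g = 11.25×0.75 = 8.4375 in². φR_n = 0.90 × 50 × 8.4375 = 379.7 kips.
Tension rupture (net): A_n = (11.25 − 3×0.875)×0.75 = 6.4688 in² (U = 1.0, A_e = A_n). φR_n = 0.75 × 70 × 6.4688 = 339.6 kips.
Governing: min(202.8, 615.7, 379.7, 339.6) = 202.8 kips → bolt shear.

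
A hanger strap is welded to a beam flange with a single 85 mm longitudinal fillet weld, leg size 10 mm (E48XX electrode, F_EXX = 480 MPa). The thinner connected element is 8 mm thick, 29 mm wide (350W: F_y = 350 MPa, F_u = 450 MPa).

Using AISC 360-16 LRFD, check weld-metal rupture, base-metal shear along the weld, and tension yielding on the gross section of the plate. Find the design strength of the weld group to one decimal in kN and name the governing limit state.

Weld metal: throat = 0.707×10 = 7.07 mm, L = 85 mm. φR_n = 0.75 × 0.6 × 480 × 7.07 × 85 = 129.8 kN.
Base metal shear (8 mm plate): yield φR_n = 1.0×0.6×350×8×85 = 142.8 kN; rupture φR_n = 0.75×0.6×450×8×85 = 137.7 kN; take 137.7 kN (rupture).
Tension yield (gross): A_g = 29×8 = 232 mm². φR_n = 0.90 × 350 × 232 = 73.1 kN.
Governing: min(129.8, 137.7, 73.1) = 73.1 kN → gross-section yield.

73.1 kN (gross-section yield governs)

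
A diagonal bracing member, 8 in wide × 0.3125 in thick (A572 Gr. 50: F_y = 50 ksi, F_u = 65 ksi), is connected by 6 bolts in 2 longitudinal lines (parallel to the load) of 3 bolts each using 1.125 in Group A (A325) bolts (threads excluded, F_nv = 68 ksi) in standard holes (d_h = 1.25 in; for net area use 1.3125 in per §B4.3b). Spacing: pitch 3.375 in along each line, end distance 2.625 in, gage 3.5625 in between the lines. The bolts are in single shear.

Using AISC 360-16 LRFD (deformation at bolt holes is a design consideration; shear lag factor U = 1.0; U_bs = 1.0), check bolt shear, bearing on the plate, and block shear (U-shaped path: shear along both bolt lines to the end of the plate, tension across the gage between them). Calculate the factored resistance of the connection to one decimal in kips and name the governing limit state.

Bolt shear: A_b = π(1.125)²/4 = 0.99402 in². φR_n = 0.75 × 68 × 0.99402 × 6 × 1 = 304.2 kips.
Bearing (0.3125 in plate, F_u = 65 ksi): end bolts L_c = 2.625 − 1.25/2 = 2, R_n = min(1.2×2×0.3125×65, 2.4×1.125×0.3125×65) = 48.75 kips/bolt; interior L_c = 3.375 − 1.25 = 2.125, R_n = 51.797 kips/bolt. φR_n = 0.75 × (2×48.75 + 4×51.797) = 228.5 kips.
Block shear: shear path 2×[2.625+2×3.375] = 2×9.375 in, A_gv = 5.8594, A_nv = 2×(9.375 − 2.5×1.3125)×0.3125 = 3.8086 in²; tension across gage: (3.5625 − 1×1.3125)×0.3125 = 0.70313 in². R_n = min(0.6×65×3.8086, 0.6×50×5.8594) + 1.0×65×0.70313 = min(148.54, 175.78) + 45.703 = 194.24 kips. φR_n = 0.75 × 194.24 = 145.7 kips.
Governing: min(304.2, 228.5, 145.7) = 145.7 kips → block shear.

145.7 kips (block shear governs)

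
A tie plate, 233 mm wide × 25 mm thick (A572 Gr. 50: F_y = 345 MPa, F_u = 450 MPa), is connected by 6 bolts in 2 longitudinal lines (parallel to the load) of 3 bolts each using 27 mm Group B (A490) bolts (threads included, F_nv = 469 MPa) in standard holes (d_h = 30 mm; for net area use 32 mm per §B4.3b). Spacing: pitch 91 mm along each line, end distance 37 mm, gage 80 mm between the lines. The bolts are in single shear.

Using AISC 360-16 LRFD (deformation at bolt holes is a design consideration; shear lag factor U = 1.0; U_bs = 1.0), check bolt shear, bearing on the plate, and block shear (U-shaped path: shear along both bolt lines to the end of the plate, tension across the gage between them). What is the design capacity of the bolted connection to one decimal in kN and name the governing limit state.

Bolt shear: A_b = π(27)²/4 = 572.56 mm². φR_n = 0.75 × 469 × 572.56 × 6 × 1 = 1208.4 kN.
Bearing (25 mm plate, F_u = 450 MPa): end bolts L_c = 37 − 30/2 = 22, R_n = min(1.2×22×25×450, 2.4×27×25×450) = 297 kN/bolt; interior L_c = 91 − 30 = 61, R_n = 729 kN/bolt. φR_n = 0.75 × (2×297 + 4×729) = 2632.5 kN.
Block shear: shear path 2×[37+2×91] = 2×219 mm, A_gv = 10950, A_nv = 2×(219 − 2.5×32)×25 = 6950 mm²; tension across gage: (80 − 1×32)×25 = 1200 mm². R_n = min(0.6×450×6950, 0.6×345×10950) + 1.0×450×1200 = min(1876.5, 2266.7) + 540 = 2416.5 kN. φR_n = 0.75 × 2416.5 = 1812.4 kN.
Governing: min(1208.4, 2632.5, 1812.4) = 1208.4 kN → bolt shear.

1208.4 kN (bolt shear governs)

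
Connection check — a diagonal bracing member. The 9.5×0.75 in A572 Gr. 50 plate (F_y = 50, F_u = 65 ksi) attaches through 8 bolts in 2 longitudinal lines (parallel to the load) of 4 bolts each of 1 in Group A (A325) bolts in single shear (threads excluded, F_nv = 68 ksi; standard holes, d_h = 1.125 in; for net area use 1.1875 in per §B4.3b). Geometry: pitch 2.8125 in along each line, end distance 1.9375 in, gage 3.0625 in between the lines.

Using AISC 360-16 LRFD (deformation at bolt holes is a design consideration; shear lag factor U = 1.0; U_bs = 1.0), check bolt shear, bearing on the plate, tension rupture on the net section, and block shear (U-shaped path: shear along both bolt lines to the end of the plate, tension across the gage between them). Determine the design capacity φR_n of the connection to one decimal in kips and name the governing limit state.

260.5 kips (net-section rupture governs)

Bolt shear: A_b = π(1)²/4 = 0.7854 in². φR_n = 0.75 × 68 × 0.7854 × 8 × 1 = 320.4 kips.
Bearing (0.75 in plate, F_u = 65 ksi): end bolts L_c = 1.9375 − 1.125/2 = 1.375, R_n = min(1.2×1.375×0.75×65, 2.4×1×0.75×65) = 80.438 kips/bolt; interior L_c = 2.8125 − 1.125 = 1.6875, R_n = 98.719 kips/bolt. φR_n = 0.75 × (2×80.438 + 6×98.719) = 564.9 kips.
Tension rupture (net): A_n = (9.5 − 2×1.1875)×0.75 = 5.3438 in² (U = 1.0, A_e = A_n). φR_n = 0.75 × 65 × 5.3438 = 260.5 kips.
Block shear: shear path 2×[1.9375+3×2.8125] = 2×10.375 in, A_gv = 15.563, A_nv = 2×(10.375 − 3.5×1.1875)×0.75 = 9.3281 in²; tension across gage: (3.0625 − 1×1.1875)×0.75 = 1.4063 in². R_n = min(0.6×65×9.3281, 0.6×50×15.563) + 1.0×65×1.4063 = min(363.8, 466.89) + 91.41 = 455.21 kips. φR_n = 0.75 × 455.21 = 341.4 kips.
Governing: min(320.4, 564.9, 260.5, 341.4) = 260.5 kips → net-section rupture.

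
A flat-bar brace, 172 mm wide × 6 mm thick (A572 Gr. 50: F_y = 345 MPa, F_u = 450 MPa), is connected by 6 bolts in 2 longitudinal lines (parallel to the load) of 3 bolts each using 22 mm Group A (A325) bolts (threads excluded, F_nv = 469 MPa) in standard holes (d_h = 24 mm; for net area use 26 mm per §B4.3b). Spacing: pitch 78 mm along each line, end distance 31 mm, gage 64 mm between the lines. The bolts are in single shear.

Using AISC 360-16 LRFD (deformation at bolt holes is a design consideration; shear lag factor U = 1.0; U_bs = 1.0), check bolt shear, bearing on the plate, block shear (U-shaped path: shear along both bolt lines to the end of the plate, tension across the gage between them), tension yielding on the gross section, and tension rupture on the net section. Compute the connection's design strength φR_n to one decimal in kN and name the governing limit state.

243.0 kN (net-section rupture governs)

Bolt shear: A_b = π(22)²/4 = 380.13 mm². φR_n = 0.75 × 469 × 380.13 × 6 × 1 = 802.3 kN.
Bearing (6 mm plate, F_u = 450 MPa): end bolts L_c = 31 − 24/2 = 19, R_n = min(1.2×19×6×450, 2.4×22×6×450) = 61.56 kN/bolt; interior L_c = 78 − 24 = 54, R_n = 142.56 kN/bolt. φR_n = 0.75 × (2×61.56 + 4×142.56) = 520.0 kN.
Block shear: shear path 2×[31+2×78] = 2×187 mm, A_gv = 2244, A_nv = 2×(187 − 2.5×26)×6 = 1464 mm²; tension across gage: (64 − 1×26)×6 = 228 mm². R_n = min(0.6×450×1464, 0.6×345×2244) + 1.0×450×228 = min(395.28, 464.51) + 102.6 = 497.88 kN. φR_n = 0.75 × 497.88 = 373.4 kN.
Tension yield (gross): A_g = 172×6 = 1032 mm². φR_n = 0.90 × 345 × 1032 = 320.4 kN.
Tension rupture (net): A_n = (172 − 2×26)×6 = 720 mm² (U = 1.0, A_e = A_n). φR_n = 0.75 × 450 × 720 = 243.0 kN.
Governing: min(802.3, 520.0, 373.4, 320.4, 243.0) = 243.0 kN → net-section rupture.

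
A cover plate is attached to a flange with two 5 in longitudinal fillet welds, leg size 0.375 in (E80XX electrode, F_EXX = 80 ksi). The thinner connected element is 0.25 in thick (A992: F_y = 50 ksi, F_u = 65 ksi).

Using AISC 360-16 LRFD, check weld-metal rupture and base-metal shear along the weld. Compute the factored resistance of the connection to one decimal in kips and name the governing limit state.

73.1 kips (base-metal shear governs)

Weld metal: throat = 0.707×0.375 = 0.26513 in, L = 2×5 = 10 in. φR_n = 0.75 × 0.6 × 80 × 0.26513 × 10 = 95.4 kips.
Base metal shear (0.25 in plate): yield φR_n = 1.0×0.6×50×0.25×10 = 75.0 kips; rupture φR_n = 0.75×0.6×65×0.25×10 = 73.1 kips; take 73.1 kips (rupture).
Governing: min(95.4, 73.1) = 73.1 kips → base-metal shear.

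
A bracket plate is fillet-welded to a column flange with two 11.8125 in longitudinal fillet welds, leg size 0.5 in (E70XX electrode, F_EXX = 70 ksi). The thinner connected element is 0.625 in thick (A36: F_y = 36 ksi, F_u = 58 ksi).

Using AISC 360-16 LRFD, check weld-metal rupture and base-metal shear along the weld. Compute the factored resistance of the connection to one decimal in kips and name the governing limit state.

Weld metal: throat = 0.707×0.5 = 0.3535 in, L = 2×11.8125 = 23.625 in. φR_n = 0.75 × 0.6 × 70 × 0.3535 × 23.625 = 263.1 kips.
Base metal shear (0.625 in plate): yield φR_n = 1.0×0.6×36×0.625×23.625 = 318.9 kips; rupture φR_n = 0.75×0.6×58×0.625×23.625 = 385.4 kips; take 318.9 kips (yield).
Governing: min(263.1, 318.9) = 263.1 kips → weld metal.

263.1 kips (weld metal governs)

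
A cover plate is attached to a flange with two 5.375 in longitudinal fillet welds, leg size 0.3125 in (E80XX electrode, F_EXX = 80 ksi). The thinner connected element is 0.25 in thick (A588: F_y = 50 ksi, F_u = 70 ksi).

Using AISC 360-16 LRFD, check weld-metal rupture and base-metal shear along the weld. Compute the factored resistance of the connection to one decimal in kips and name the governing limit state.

Weld metal: throat = 0.707×0.3125 = 0.22094 in, L = 2×5.375 = 10.75 in. φR_n = 0.75 × 0.6 × 80 × 0.22094 × 10.75 = 85.5 kips.
Base metal shear (0.25 in plate): yield φR_n = 1.0×0.6×50×0.25×10.75 = 80.6 kips; rupture φR_n = 0.75×0.6×70×0.25×10.75 = 84.7 kips; take 80.6 kips (yield).
Governing: min(85.5, 80.6) = 80.6 kips → base-metal shear.

80.6 kips (base-metal shear governs)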